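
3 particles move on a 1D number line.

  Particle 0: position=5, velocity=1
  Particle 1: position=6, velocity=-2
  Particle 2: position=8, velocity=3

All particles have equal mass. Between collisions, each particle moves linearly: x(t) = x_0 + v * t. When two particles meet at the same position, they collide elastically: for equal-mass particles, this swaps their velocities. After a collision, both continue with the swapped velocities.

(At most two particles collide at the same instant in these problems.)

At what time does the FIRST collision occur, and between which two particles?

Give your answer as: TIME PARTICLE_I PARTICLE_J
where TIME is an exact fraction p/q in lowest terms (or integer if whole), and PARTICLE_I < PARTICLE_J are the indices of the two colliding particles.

Answer: 1/3 0 1

Derivation:
Pair (0,1): pos 5,6 vel 1,-2 -> gap=1, closing at 3/unit, collide at t=1/3
Pair (1,2): pos 6,8 vel -2,3 -> not approaching (rel speed -5 <= 0)
Earliest collision: t=1/3 between 0 and 1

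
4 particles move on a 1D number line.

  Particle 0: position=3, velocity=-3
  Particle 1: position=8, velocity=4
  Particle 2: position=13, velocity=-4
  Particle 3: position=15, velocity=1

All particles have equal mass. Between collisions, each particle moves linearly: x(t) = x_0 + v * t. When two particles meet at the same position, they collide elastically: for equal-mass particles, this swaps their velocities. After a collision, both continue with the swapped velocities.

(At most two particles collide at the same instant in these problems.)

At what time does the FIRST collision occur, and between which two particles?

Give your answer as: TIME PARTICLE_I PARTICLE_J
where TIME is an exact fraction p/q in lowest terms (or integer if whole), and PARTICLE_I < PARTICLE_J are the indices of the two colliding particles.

Answer: 5/8 1 2

Derivation:
Pair (0,1): pos 3,8 vel -3,4 -> not approaching (rel speed -7 <= 0)
Pair (1,2): pos 8,13 vel 4,-4 -> gap=5, closing at 8/unit, collide at t=5/8
Pair (2,3): pos 13,15 vel -4,1 -> not approaching (rel speed -5 <= 0)
Earliest collision: t=5/8 between 1 and 2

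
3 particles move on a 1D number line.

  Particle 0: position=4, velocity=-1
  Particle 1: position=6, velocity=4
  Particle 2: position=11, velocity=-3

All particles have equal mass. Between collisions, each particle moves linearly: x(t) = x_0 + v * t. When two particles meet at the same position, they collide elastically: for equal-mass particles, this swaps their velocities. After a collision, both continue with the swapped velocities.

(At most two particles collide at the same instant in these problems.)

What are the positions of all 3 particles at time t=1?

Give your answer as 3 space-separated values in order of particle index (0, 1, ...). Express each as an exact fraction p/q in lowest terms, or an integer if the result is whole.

Collision at t=5/7: particles 1 and 2 swap velocities; positions: p0=23/7 p1=62/7 p2=62/7; velocities now: v0=-1 v1=-3 v2=4
Advance to t=1 (no further collisions before then); velocities: v0=-1 v1=-3 v2=4; positions = 3 8 10

Answer: 3 8 10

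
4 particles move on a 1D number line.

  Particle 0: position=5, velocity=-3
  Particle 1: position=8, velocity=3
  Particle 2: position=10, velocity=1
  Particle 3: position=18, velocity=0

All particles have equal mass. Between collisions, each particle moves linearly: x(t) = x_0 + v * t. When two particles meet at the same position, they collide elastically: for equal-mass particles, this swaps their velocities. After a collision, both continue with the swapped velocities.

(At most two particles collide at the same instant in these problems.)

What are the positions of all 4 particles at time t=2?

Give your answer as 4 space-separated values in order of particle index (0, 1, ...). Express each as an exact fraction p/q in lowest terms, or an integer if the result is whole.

Answer: -1 12 14 18

Derivation:
Collision at t=1: particles 1 and 2 swap velocities; positions: p0=2 p1=11 p2=11 p3=18; velocities now: v0=-3 v1=1 v2=3 v3=0
Advance to t=2 (no further collisions before then); velocities: v0=-3 v1=1 v2=3 v3=0; positions = -1 12 14 18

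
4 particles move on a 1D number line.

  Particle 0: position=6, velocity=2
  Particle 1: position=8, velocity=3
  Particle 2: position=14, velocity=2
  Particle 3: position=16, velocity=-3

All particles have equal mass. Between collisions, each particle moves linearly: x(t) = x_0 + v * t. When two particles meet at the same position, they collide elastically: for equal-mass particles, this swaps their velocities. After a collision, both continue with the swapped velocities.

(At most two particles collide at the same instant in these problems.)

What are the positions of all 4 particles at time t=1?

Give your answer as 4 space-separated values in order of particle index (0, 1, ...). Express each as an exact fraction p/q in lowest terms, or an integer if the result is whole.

Collision at t=2/5: particles 2 and 3 swap velocities; positions: p0=34/5 p1=46/5 p2=74/5 p3=74/5; velocities now: v0=2 v1=3 v2=-3 v3=2
Advance to t=1 (no further collisions before then); velocities: v0=2 v1=3 v2=-3 v3=2; positions = 8 11 13 16

Answer: 8 11 13 16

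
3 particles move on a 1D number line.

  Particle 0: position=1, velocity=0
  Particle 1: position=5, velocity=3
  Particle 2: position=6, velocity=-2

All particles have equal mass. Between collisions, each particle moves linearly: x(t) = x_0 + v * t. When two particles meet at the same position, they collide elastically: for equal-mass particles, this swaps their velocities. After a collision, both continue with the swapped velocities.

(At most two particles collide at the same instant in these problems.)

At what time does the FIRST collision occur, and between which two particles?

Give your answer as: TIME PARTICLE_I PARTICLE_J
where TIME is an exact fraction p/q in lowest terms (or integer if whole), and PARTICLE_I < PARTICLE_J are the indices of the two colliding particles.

Pair (0,1): pos 1,5 vel 0,3 -> not approaching (rel speed -3 <= 0)
Pair (1,2): pos 5,6 vel 3,-2 -> gap=1, closing at 5/unit, collide at t=1/5
Earliest collision: t=1/5 between 1 and 2

Answer: 1/5 1 2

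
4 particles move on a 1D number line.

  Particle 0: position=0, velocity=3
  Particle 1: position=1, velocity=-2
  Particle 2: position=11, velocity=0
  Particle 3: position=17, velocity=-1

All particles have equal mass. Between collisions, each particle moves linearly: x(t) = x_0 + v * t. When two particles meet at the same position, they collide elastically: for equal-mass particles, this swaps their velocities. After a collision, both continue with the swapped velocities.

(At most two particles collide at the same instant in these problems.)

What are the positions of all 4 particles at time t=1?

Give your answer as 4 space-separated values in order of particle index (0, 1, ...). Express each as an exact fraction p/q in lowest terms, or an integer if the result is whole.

Collision at t=1/5: particles 0 and 1 swap velocities; positions: p0=3/5 p1=3/5 p2=11 p3=84/5; velocities now: v0=-2 v1=3 v2=0 v3=-1
Advance to t=1 (no further collisions before then); velocities: v0=-2 v1=3 v2=0 v3=-1; positions = -1 3 11 16

Answer: -1 3 11 16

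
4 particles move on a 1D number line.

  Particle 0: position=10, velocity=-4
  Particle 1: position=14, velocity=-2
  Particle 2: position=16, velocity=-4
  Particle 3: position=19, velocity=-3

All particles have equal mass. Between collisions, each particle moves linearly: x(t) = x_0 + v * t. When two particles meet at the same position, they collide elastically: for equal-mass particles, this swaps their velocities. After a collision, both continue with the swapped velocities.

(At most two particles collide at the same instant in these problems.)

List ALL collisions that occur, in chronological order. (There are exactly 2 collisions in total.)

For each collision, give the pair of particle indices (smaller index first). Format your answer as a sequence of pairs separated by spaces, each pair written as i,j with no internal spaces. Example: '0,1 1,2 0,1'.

Collision at t=1: particles 1 and 2 swap velocities; positions: p0=6 p1=12 p2=12 p3=16; velocities now: v0=-4 v1=-4 v2=-2 v3=-3
Collision at t=5: particles 2 and 3 swap velocities; positions: p0=-10 p1=-4 p2=4 p3=4; velocities now: v0=-4 v1=-4 v2=-3 v3=-2

Answer: 1,2 2,3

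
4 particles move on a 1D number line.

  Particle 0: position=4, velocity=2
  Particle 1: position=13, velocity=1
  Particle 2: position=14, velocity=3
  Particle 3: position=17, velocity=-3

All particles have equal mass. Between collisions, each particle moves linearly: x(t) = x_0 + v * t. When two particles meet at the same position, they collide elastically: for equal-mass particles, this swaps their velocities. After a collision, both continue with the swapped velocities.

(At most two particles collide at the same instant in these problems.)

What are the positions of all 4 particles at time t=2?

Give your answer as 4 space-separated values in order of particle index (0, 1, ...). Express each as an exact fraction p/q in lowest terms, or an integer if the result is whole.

Collision at t=1/2: particles 2 and 3 swap velocities; positions: p0=5 p1=27/2 p2=31/2 p3=31/2; velocities now: v0=2 v1=1 v2=-3 v3=3
Collision at t=1: particles 1 and 2 swap velocities; positions: p0=6 p1=14 p2=14 p3=17; velocities now: v0=2 v1=-3 v2=1 v3=3
Advance to t=2 (no further collisions before then); velocities: v0=2 v1=-3 v2=1 v3=3; positions = 8 11 15 20

Answer: 8 11 15 20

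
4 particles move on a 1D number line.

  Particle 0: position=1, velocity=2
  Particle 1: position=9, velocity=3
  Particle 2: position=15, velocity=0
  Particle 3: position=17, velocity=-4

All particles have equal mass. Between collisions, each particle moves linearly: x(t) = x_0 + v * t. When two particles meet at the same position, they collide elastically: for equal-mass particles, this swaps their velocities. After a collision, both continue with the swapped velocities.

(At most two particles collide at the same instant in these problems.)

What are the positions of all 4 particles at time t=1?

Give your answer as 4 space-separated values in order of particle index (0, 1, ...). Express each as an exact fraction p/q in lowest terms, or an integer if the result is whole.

Collision at t=1/2: particles 2 and 3 swap velocities; positions: p0=2 p1=21/2 p2=15 p3=15; velocities now: v0=2 v1=3 v2=-4 v3=0
Advance to t=1 (no further collisions before then); velocities: v0=2 v1=3 v2=-4 v3=0; positions = 3 12 13 15

Answer: 3 12 13 15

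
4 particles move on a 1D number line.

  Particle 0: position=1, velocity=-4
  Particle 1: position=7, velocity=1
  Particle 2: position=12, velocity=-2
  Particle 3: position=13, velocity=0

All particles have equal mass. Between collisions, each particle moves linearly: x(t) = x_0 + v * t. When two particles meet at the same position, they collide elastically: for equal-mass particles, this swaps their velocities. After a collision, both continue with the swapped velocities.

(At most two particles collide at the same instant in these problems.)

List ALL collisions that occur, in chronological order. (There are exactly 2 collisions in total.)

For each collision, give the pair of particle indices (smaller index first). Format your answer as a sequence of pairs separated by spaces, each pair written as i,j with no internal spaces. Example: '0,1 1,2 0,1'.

Collision at t=5/3: particles 1 and 2 swap velocities; positions: p0=-17/3 p1=26/3 p2=26/3 p3=13; velocities now: v0=-4 v1=-2 v2=1 v3=0
Collision at t=6: particles 2 and 3 swap velocities; positions: p0=-23 p1=0 p2=13 p3=13; velocities now: v0=-4 v1=-2 v2=0 v3=1

Answer: 1,2 2,3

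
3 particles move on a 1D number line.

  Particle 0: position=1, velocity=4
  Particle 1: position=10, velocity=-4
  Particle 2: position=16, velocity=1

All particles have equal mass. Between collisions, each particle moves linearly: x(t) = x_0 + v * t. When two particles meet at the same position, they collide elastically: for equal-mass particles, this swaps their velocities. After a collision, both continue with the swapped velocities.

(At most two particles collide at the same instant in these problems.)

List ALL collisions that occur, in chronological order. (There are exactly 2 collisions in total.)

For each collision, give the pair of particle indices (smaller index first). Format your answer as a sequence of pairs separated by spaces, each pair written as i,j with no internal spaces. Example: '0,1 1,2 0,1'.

Collision at t=9/8: particles 0 and 1 swap velocities; positions: p0=11/2 p1=11/2 p2=137/8; velocities now: v0=-4 v1=4 v2=1
Collision at t=5: particles 1 and 2 swap velocities; positions: p0=-10 p1=21 p2=21; velocities now: v0=-4 v1=1 v2=4

Answer: 0,1 1,2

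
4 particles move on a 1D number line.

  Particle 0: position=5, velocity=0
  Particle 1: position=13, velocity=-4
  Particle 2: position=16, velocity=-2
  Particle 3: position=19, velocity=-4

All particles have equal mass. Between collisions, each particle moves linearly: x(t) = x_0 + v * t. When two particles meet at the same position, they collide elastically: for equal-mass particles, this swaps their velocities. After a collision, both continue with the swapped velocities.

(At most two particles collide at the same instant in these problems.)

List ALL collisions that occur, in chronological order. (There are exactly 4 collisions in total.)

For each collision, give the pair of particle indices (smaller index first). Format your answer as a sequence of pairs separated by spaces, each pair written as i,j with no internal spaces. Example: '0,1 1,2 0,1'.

Answer: 2,3 0,1 1,2 2,3

Derivation:
Collision at t=3/2: particles 2 and 3 swap velocities; positions: p0=5 p1=7 p2=13 p3=13; velocities now: v0=0 v1=-4 v2=-4 v3=-2
Collision at t=2: particles 0 and 1 swap velocities; positions: p0=5 p1=5 p2=11 p3=12; velocities now: v0=-4 v1=0 v2=-4 v3=-2
Collision at t=7/2: particles 1 and 2 swap velocities; positions: p0=-1 p1=5 p2=5 p3=9; velocities now: v0=-4 v1=-4 v2=0 v3=-2
Collision at t=11/2: particles 2 and 3 swap velocities; positions: p0=-9 p1=-3 p2=5 p3=5; velocities now: v0=-4 v1=-4 v2=-2 v3=0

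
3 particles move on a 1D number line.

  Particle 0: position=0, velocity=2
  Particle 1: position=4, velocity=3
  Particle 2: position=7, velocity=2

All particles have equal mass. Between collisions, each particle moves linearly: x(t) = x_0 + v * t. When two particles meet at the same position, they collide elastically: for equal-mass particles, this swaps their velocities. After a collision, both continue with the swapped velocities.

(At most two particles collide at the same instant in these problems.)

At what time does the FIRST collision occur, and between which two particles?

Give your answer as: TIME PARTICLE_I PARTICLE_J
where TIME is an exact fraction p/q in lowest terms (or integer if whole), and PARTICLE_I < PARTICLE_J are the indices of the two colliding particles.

Pair (0,1): pos 0,4 vel 2,3 -> not approaching (rel speed -1 <= 0)
Pair (1,2): pos 4,7 vel 3,2 -> gap=3, closing at 1/unit, collide at t=3
Earliest collision: t=3 between 1 and 2

Answer: 3 1 2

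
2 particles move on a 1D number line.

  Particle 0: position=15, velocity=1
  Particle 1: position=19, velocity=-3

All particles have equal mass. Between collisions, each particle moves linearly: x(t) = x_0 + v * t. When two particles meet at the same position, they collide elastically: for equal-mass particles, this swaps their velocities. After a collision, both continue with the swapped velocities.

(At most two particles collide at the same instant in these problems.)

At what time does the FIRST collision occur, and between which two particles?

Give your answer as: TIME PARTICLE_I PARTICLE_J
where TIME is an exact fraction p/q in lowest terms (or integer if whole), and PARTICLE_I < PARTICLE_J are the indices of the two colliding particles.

Answer: 1 0 1

Derivation:
Pair (0,1): pos 15,19 vel 1,-3 -> gap=4, closing at 4/unit, collide at t=1
Earliest collision: t=1 between 0 and 1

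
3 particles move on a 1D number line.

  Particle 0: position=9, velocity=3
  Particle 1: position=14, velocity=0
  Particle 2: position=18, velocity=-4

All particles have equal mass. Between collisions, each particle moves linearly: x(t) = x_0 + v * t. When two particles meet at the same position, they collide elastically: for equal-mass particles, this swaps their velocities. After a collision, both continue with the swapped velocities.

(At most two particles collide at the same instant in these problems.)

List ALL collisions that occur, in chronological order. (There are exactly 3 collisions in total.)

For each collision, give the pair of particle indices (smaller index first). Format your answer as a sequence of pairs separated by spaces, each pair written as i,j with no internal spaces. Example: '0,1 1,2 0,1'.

Collision at t=1: particles 1 and 2 swap velocities; positions: p0=12 p1=14 p2=14; velocities now: v0=3 v1=-4 v2=0
Collision at t=9/7: particles 0 and 1 swap velocities; positions: p0=90/7 p1=90/7 p2=14; velocities now: v0=-4 v1=3 v2=0
Collision at t=5/3: particles 1 and 2 swap velocities; positions: p0=34/3 p1=14 p2=14; velocities now: v0=-4 v1=0 v2=3

Answer: 1,2 0,1 1,2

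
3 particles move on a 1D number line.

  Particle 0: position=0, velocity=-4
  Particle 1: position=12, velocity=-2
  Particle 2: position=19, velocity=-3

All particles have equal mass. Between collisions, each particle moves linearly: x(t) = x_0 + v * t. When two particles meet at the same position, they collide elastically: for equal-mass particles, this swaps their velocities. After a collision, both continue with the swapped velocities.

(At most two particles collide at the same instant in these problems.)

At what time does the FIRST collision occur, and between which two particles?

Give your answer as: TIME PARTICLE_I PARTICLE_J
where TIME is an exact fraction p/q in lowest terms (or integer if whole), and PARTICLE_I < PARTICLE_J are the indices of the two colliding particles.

Answer: 7 1 2

Derivation:
Pair (0,1): pos 0,12 vel -4,-2 -> not approaching (rel speed -2 <= 0)
Pair (1,2): pos 12,19 vel -2,-3 -> gap=7, closing at 1/unit, collide at t=7
Earliest collision: t=7 between 1 and 2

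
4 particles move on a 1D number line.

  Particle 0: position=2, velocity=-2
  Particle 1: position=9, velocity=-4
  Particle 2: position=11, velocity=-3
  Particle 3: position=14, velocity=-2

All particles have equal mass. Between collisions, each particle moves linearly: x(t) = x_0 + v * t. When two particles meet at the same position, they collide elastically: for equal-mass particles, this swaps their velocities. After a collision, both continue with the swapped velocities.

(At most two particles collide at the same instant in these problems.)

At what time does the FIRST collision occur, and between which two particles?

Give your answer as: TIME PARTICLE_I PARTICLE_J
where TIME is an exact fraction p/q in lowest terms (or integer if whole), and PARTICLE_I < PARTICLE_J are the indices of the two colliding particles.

Pair (0,1): pos 2,9 vel -2,-4 -> gap=7, closing at 2/unit, collide at t=7/2
Pair (1,2): pos 9,11 vel -4,-3 -> not approaching (rel speed -1 <= 0)
Pair (2,3): pos 11,14 vel -3,-2 -> not approaching (rel speed -1 <= 0)
Earliest collision: t=7/2 between 0 and 1

Answer: 7/2 0 1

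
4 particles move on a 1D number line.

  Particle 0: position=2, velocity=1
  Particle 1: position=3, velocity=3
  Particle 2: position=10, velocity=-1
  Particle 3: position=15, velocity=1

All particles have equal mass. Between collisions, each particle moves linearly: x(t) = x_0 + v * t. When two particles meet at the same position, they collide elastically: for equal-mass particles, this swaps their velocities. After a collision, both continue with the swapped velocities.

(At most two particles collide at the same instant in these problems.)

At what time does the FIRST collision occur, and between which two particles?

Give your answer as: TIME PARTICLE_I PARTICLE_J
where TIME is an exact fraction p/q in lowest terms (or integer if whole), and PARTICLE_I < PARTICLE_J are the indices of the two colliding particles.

Pair (0,1): pos 2,3 vel 1,3 -> not approaching (rel speed -2 <= 0)
Pair (1,2): pos 3,10 vel 3,-1 -> gap=7, closing at 4/unit, collide at t=7/4
Pair (2,3): pos 10,15 vel -1,1 -> not approaching (rel speed -2 <= 0)
Earliest collision: t=7/4 between 1 and 2

Answer: 7/4 1 2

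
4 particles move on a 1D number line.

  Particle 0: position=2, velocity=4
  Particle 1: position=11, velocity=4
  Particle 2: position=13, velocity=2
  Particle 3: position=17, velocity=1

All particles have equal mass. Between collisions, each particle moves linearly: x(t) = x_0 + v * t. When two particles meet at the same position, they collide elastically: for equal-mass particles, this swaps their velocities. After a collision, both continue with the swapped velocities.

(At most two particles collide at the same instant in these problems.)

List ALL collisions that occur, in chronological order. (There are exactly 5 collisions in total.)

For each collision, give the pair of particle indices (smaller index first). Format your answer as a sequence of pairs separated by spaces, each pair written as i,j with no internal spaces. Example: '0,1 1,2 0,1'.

Collision at t=1: particles 1 and 2 swap velocities; positions: p0=6 p1=15 p2=15 p3=18; velocities now: v0=4 v1=2 v2=4 v3=1
Collision at t=2: particles 2 and 3 swap velocities; positions: p0=10 p1=17 p2=19 p3=19; velocities now: v0=4 v1=2 v2=1 v3=4
Collision at t=4: particles 1 and 2 swap velocities; positions: p0=18 p1=21 p2=21 p3=27; velocities now: v0=4 v1=1 v2=2 v3=4
Collision at t=5: particles 0 and 1 swap velocities; positions: p0=22 p1=22 p2=23 p3=31; velocities now: v0=1 v1=4 v2=2 v3=4
Collision at t=11/2: particles 1 and 2 swap velocities; positions: p0=45/2 p1=24 p2=24 p3=33; velocities now: v0=1 v1=2 v2=4 v3=4

Answer: 1,2 2,3 1,2 0,1 1,2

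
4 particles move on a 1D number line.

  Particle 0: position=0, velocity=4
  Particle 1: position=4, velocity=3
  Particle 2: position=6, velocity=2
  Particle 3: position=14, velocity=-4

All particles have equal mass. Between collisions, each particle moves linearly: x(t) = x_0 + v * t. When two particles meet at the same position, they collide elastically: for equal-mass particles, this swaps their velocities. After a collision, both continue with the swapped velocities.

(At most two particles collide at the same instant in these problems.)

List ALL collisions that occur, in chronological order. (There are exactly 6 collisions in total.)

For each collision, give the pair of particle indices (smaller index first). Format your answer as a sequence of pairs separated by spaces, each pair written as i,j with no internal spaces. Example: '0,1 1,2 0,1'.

Collision at t=4/3: particles 2 and 3 swap velocities; positions: p0=16/3 p1=8 p2=26/3 p3=26/3; velocities now: v0=4 v1=3 v2=-4 v3=2
Collision at t=10/7: particles 1 and 2 swap velocities; positions: p0=40/7 p1=58/7 p2=58/7 p3=62/7; velocities now: v0=4 v1=-4 v2=3 v3=2
Collision at t=7/4: particles 0 and 1 swap velocities; positions: p0=7 p1=7 p2=37/4 p3=19/2; velocities now: v0=-4 v1=4 v2=3 v3=2
Collision at t=2: particles 2 and 3 swap velocities; positions: p0=6 p1=8 p2=10 p3=10; velocities now: v0=-4 v1=4 v2=2 v3=3
Collision at t=3: particles 1 and 2 swap velocities; positions: p0=2 p1=12 p2=12 p3=13; velocities now: v0=-4 v1=2 v2=4 v3=3
Collision at t=4: particles 2 and 3 swap velocities; positions: p0=-2 p1=14 p2=16 p3=16; velocities now: v0=-4 v1=2 v2=3 v3=4

Answer: 2,3 1,2 0,1 2,3 1,2 2,3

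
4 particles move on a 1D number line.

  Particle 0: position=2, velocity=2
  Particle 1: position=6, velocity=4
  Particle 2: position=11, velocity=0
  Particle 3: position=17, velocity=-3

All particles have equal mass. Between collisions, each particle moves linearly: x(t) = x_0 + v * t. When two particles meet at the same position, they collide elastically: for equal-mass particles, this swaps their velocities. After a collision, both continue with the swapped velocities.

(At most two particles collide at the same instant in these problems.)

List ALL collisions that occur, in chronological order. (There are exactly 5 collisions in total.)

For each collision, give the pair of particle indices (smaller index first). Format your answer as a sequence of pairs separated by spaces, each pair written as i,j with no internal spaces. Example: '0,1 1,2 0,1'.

Collision at t=5/4: particles 1 and 2 swap velocities; positions: p0=9/2 p1=11 p2=11 p3=53/4; velocities now: v0=2 v1=0 v2=4 v3=-3
Collision at t=11/7: particles 2 and 3 swap velocities; positions: p0=36/7 p1=11 p2=86/7 p3=86/7; velocities now: v0=2 v1=0 v2=-3 v3=4
Collision at t=2: particles 1 and 2 swap velocities; positions: p0=6 p1=11 p2=11 p3=14; velocities now: v0=2 v1=-3 v2=0 v3=4
Collision at t=3: particles 0 and 1 swap velocities; positions: p0=8 p1=8 p2=11 p3=18; velocities now: v0=-3 v1=2 v2=0 v3=4
Collision at t=9/2: particles 1 and 2 swap velocities; positions: p0=7/2 p1=11 p2=11 p3=24; velocities now: v0=-3 v1=0 v2=2 v3=4

Answer: 1,2 2,3 1,2 0,1 1,2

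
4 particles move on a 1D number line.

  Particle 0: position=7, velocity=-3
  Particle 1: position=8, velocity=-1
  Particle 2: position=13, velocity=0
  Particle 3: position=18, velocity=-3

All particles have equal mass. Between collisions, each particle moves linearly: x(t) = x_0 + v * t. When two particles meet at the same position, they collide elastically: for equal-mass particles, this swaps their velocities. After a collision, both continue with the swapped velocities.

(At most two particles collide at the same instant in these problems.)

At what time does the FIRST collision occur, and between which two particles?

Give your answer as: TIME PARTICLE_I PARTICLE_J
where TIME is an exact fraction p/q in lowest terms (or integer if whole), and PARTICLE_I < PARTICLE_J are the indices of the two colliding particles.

Pair (0,1): pos 7,8 vel -3,-1 -> not approaching (rel speed -2 <= 0)
Pair (1,2): pos 8,13 vel -1,0 -> not approaching (rel speed -1 <= 0)
Pair (2,3): pos 13,18 vel 0,-3 -> gap=5, closing at 3/unit, collide at t=5/3
Earliest collision: t=5/3 between 2 and 3

Answer: 5/3 2 3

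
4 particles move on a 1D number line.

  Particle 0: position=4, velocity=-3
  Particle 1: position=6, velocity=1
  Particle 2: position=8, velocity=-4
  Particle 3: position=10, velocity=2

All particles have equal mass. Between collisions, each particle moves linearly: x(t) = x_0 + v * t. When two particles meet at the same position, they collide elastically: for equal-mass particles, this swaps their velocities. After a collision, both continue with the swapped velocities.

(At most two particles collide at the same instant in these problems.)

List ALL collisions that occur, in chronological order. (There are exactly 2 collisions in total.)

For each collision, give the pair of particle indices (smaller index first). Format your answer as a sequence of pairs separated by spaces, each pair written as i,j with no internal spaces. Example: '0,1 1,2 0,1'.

Collision at t=2/5: particles 1 and 2 swap velocities; positions: p0=14/5 p1=32/5 p2=32/5 p3=54/5; velocities now: v0=-3 v1=-4 v2=1 v3=2
Collision at t=4: particles 0 and 1 swap velocities; positions: p0=-8 p1=-8 p2=10 p3=18; velocities now: v0=-4 v1=-3 v2=1 v3=2

Answer: 1,2 0,1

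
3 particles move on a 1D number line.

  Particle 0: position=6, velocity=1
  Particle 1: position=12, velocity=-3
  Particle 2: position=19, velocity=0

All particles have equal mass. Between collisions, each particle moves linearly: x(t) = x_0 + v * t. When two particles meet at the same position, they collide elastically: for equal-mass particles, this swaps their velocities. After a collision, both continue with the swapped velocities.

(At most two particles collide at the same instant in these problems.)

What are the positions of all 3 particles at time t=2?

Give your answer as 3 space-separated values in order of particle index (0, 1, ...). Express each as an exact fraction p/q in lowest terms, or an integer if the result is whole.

Answer: 6 8 19

Derivation:
Collision at t=3/2: particles 0 and 1 swap velocities; positions: p0=15/2 p1=15/2 p2=19; velocities now: v0=-3 v1=1 v2=0
Advance to t=2 (no further collisions before then); velocities: v0=-3 v1=1 v2=0; positions = 6 8 19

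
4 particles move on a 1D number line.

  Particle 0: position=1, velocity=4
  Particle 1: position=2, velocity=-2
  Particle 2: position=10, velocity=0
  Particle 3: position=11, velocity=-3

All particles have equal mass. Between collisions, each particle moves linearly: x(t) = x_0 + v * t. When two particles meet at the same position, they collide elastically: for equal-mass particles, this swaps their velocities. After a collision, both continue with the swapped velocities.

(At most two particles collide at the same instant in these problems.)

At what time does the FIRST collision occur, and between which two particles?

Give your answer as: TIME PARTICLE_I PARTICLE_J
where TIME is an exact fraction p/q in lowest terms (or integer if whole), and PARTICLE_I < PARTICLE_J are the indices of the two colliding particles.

Pair (0,1): pos 1,2 vel 4,-2 -> gap=1, closing at 6/unit, collide at t=1/6
Pair (1,2): pos 2,10 vel -2,0 -> not approaching (rel speed -2 <= 0)
Pair (2,3): pos 10,11 vel 0,-3 -> gap=1, closing at 3/unit, collide at t=1/3
Earliest collision: t=1/6 between 0 and 1

Answer: 1/6 0 1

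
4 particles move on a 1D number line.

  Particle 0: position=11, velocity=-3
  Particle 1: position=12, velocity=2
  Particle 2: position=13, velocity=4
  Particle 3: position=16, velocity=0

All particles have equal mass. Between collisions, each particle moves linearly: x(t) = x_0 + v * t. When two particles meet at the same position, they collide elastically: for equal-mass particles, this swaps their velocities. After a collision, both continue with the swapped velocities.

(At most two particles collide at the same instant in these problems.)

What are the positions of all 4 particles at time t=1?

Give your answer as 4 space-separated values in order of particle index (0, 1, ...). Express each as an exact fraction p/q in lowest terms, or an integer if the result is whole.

Collision at t=3/4: particles 2 and 3 swap velocities; positions: p0=35/4 p1=27/2 p2=16 p3=16; velocities now: v0=-3 v1=2 v2=0 v3=4
Advance to t=1 (no further collisions before then); velocities: v0=-3 v1=2 v2=0 v3=4; positions = 8 14 16 17

Answer: 8 14 16 17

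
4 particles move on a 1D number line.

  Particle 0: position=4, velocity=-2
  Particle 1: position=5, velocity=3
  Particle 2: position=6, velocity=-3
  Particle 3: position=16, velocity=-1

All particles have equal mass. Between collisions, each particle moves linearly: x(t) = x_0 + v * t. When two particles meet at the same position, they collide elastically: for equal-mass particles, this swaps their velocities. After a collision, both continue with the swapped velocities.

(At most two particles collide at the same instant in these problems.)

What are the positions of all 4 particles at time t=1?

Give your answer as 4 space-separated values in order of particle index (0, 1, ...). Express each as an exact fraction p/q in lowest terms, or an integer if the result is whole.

Collision at t=1/6: particles 1 and 2 swap velocities; positions: p0=11/3 p1=11/2 p2=11/2 p3=95/6; velocities now: v0=-2 v1=-3 v2=3 v3=-1
Advance to t=1 (no further collisions before then); velocities: v0=-2 v1=-3 v2=3 v3=-1; positions = 2 3 8 15

Answer: 2 3 8 15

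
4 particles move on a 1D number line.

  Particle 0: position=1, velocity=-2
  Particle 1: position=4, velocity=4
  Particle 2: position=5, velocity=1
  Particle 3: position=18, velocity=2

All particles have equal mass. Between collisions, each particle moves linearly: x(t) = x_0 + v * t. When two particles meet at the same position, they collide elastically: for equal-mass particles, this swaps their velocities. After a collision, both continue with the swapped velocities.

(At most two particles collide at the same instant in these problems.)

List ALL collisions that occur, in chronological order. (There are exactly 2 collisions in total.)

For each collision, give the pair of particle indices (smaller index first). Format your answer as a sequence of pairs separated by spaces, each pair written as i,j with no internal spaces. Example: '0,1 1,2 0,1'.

Answer: 1,2 2,3

Derivation:
Collision at t=1/3: particles 1 and 2 swap velocities; positions: p0=1/3 p1=16/3 p2=16/3 p3=56/3; velocities now: v0=-2 v1=1 v2=4 v3=2
Collision at t=7: particles 2 and 3 swap velocities; positions: p0=-13 p1=12 p2=32 p3=32; velocities now: v0=-2 v1=1 v2=2 v3=4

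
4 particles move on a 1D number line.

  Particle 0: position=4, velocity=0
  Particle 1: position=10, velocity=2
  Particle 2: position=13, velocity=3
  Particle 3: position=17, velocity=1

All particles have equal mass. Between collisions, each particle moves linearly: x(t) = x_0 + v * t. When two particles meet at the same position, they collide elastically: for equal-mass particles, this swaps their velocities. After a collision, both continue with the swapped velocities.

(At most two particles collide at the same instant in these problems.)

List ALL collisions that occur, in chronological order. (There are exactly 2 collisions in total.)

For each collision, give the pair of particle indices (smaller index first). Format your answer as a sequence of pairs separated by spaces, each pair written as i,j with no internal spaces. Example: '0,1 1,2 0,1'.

Collision at t=2: particles 2 and 3 swap velocities; positions: p0=4 p1=14 p2=19 p3=19; velocities now: v0=0 v1=2 v2=1 v3=3
Collision at t=7: particles 1 and 2 swap velocities; positions: p0=4 p1=24 p2=24 p3=34; velocities now: v0=0 v1=1 v2=2 v3=3

Answer: 2,3 1,2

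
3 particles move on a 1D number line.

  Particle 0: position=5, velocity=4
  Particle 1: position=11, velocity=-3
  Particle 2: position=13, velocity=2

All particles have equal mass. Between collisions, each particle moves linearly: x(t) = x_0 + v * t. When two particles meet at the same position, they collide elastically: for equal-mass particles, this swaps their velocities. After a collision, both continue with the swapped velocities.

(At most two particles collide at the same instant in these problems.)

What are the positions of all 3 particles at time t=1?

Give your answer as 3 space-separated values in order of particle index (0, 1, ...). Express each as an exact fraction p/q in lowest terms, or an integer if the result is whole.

Collision at t=6/7: particles 0 and 1 swap velocities; positions: p0=59/7 p1=59/7 p2=103/7; velocities now: v0=-3 v1=4 v2=2
Advance to t=1 (no further collisions before then); velocities: v0=-3 v1=4 v2=2; positions = 8 9 15

Answer: 8 9 15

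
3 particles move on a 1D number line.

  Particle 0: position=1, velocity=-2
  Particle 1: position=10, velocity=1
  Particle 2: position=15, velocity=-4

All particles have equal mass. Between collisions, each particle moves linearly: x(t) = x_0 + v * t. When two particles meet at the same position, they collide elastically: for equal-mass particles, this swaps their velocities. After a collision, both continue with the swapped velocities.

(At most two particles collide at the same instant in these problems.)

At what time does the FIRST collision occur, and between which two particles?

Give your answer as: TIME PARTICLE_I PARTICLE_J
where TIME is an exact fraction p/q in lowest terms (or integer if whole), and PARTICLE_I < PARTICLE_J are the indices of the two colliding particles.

Answer: 1 1 2

Derivation:
Pair (0,1): pos 1,10 vel -2,1 -> not approaching (rel speed -3 <= 0)
Pair (1,2): pos 10,15 vel 1,-4 -> gap=5, closing at 5/unit, collide at t=1
Earliest collision: t=1 between 1 and 2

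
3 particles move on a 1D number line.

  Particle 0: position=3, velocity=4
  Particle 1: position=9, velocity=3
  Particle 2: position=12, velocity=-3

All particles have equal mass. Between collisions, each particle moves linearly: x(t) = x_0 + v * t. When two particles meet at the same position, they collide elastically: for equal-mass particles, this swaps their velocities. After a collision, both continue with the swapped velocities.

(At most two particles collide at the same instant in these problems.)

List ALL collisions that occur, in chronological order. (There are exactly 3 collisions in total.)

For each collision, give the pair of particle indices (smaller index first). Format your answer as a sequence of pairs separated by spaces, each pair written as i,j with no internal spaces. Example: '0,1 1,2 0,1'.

Collision at t=1/2: particles 1 and 2 swap velocities; positions: p0=5 p1=21/2 p2=21/2; velocities now: v0=4 v1=-3 v2=3
Collision at t=9/7: particles 0 and 1 swap velocities; positions: p0=57/7 p1=57/7 p2=90/7; velocities now: v0=-3 v1=4 v2=3
Collision at t=6: particles 1 and 2 swap velocities; positions: p0=-6 p1=27 p2=27; velocities now: v0=-3 v1=3 v2=4

Answer: 1,2 0,1 1,2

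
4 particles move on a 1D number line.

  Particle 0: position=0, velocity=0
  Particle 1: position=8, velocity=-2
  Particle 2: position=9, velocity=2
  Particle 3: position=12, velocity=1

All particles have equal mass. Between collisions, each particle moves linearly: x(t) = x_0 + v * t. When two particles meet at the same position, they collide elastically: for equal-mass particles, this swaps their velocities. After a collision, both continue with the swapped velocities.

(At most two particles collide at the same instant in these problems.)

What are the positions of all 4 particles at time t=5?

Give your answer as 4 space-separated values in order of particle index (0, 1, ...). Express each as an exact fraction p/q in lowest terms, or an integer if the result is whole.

Collision at t=3: particles 2 and 3 swap velocities; positions: p0=0 p1=2 p2=15 p3=15; velocities now: v0=0 v1=-2 v2=1 v3=2
Collision at t=4: particles 0 and 1 swap velocities; positions: p0=0 p1=0 p2=16 p3=17; velocities now: v0=-2 v1=0 v2=1 v3=2
Advance to t=5 (no further collisions before then); velocities: v0=-2 v1=0 v2=1 v3=2; positions = -2 0 17 19

Answer: -2 0 17 19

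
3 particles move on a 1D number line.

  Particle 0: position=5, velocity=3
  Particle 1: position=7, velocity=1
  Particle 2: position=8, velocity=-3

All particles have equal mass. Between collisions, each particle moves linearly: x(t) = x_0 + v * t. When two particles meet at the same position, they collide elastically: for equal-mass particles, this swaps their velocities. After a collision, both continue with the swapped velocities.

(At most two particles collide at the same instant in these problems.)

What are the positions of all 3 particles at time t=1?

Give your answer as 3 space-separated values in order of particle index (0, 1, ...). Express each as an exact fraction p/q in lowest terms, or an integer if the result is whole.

Collision at t=1/4: particles 1 and 2 swap velocities; positions: p0=23/4 p1=29/4 p2=29/4; velocities now: v0=3 v1=-3 v2=1
Collision at t=1/2: particles 0 and 1 swap velocities; positions: p0=13/2 p1=13/2 p2=15/2; velocities now: v0=-3 v1=3 v2=1
Collision at t=1: particles 1 and 2 swap velocities; positions: p0=5 p1=8 p2=8; velocities now: v0=-3 v1=1 v2=3
Advance to t=1 (no further collisions before then); velocities: v0=-3 v1=1 v2=3; positions = 5 8 8

Answer: 5 8 8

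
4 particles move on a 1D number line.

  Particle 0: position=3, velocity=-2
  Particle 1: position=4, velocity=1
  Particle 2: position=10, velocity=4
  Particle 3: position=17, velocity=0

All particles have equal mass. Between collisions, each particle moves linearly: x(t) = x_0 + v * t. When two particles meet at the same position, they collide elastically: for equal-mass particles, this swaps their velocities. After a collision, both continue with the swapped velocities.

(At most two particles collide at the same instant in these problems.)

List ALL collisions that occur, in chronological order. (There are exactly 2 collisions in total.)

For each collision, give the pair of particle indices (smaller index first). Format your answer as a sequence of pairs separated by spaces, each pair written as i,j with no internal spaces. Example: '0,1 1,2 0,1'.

Collision at t=7/4: particles 2 and 3 swap velocities; positions: p0=-1/2 p1=23/4 p2=17 p3=17; velocities now: v0=-2 v1=1 v2=0 v3=4
Collision at t=13: particles 1 and 2 swap velocities; positions: p0=-23 p1=17 p2=17 p3=62; velocities now: v0=-2 v1=0 v2=1 v3=4

Answer: 2,3 1,2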